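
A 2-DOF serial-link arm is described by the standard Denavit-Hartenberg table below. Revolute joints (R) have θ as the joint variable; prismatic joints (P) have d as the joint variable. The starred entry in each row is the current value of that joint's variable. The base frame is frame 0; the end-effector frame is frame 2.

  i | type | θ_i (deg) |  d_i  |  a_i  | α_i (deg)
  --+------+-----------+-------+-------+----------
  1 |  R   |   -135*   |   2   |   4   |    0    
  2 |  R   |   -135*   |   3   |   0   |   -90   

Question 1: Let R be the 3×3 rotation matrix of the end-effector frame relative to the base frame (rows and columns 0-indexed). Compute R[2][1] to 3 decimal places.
-1.000

End-effector y-axis (col 1 of R) = (-0.0000,-0.0000,-1.0000)
R[2][1] = -1.0000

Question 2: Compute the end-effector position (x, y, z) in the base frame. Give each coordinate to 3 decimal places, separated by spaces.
-2.828 -2.828 5.000

after link 1: o_1 = (-2.8284, -2.8284, 2.0000)
after link 2: o_2 = (-2.8284, -2.8284, 5.0000)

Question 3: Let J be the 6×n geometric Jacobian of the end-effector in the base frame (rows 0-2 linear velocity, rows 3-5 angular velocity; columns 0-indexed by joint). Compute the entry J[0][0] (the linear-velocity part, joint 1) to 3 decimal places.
2.828

axis z_0 = ẑ; lever o_n−o_0 = (-2.8284,-2.8284,5.0000)
cross product → J_v[:, 0] = (2.8284,-2.8284,0.0000)
J_ω[:, 0] = z_0
entry J[0][0] = 2.8284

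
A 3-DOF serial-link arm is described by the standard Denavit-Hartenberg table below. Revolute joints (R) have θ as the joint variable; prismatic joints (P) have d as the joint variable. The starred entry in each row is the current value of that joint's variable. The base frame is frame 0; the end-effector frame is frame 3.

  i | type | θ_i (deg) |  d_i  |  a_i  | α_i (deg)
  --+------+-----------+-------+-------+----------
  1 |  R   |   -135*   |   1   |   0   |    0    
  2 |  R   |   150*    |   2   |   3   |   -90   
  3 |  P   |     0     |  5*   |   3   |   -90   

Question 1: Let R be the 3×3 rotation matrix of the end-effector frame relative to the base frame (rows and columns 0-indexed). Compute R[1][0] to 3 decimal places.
End-effector x-axis (col 0 of R) = (0.9659,0.2588,0.0000)
R[1][0] = 0.2588

0.259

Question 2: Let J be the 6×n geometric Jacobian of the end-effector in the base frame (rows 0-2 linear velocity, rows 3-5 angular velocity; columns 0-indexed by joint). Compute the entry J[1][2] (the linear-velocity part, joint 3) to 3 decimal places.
prismatic axis z_2 = (-0.2588,0.9659,0.0000)
J_v[:, 2] = z_2; J_ω[:, 2] = (0,0,0)
entry J[1][2] = 0.9659

0.966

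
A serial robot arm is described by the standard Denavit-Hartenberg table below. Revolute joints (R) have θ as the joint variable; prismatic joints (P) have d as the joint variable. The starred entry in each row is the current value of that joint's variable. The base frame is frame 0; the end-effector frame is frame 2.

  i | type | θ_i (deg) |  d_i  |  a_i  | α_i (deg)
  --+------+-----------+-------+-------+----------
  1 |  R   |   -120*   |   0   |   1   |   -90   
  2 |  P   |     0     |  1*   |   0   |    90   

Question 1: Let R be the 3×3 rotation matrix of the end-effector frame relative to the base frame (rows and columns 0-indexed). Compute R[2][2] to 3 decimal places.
1.000

End-effector z-axis (col 2 of R) = (0.0000,0.0000,1.0000)
R[2][2] = 1.0000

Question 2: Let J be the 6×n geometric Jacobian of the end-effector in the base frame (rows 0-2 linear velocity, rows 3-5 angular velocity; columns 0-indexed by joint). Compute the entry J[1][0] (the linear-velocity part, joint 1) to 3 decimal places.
0.366

axis z_0 = ẑ; lever o_n−o_0 = (0.3660,-1.3660,0.0000)
cross product → J_v[:, 0] = (1.3660,0.3660,-0.0000)
J_ω[:, 0] = z_0
entry J[1][0] = 0.3660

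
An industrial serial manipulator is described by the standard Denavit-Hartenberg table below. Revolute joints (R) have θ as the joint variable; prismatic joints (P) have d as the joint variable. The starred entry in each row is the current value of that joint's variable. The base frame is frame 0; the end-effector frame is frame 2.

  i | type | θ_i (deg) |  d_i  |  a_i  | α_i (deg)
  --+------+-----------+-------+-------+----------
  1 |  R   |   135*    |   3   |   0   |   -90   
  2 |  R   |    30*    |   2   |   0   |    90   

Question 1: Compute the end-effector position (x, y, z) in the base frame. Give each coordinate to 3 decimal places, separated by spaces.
-1.414 -1.414 3.000

after link 1: o_1 = (0.0000, 0.0000, 3.0000)
after link 2: o_2 = (-1.4142, -1.4142, 3.0000)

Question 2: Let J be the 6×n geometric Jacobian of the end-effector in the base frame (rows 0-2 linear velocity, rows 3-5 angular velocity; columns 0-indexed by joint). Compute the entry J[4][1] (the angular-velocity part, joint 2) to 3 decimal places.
-0.707

axis z_1 = (-0.7071,-0.7071,0.0000); lever o_n−o_1 = (-1.4142,-1.4142,0.0000)
cross product → J_v[:, 1] = (0.0000,-0.0000,0.0000)
J_ω[:, 1] = z_1
entry J[4][1] = -0.7071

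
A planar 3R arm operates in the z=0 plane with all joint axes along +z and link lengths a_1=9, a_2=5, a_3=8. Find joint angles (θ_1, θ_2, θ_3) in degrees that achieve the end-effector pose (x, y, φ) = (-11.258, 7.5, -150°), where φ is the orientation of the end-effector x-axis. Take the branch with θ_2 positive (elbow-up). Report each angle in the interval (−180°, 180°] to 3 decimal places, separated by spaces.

wrist centre = target − a_3·(cos φ, sin φ) = (-4.3298, 11.5000)
cos θ_2 = (150.9971−9²−5²)/(2·9·5) = 0.5000; θ_2 = 60.0021° (elbow-up)
β = atan2(11.5000,-4.3298) = 110.6316°; ψ = atan2(4.3302,11.4998) = 20.6337°
θ_1 = β − ψ = 89.9979°
θ_3 = φ − θ_1 − θ_2 = 60.0000° (wrapped to (-180°,180°])

89.998 60.002 60.000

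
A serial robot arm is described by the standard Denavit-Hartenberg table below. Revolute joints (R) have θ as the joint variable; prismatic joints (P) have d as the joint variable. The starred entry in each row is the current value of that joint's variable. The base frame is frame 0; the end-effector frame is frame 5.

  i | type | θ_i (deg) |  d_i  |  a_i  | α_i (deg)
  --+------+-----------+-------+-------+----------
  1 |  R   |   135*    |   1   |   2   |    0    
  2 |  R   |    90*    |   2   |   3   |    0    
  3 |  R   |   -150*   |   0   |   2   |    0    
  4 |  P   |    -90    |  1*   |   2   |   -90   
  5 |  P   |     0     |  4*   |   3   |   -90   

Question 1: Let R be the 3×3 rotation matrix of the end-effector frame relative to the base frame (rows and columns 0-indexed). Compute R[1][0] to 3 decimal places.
-0.259

End-effector x-axis (col 0 of R) = (0.9659,-0.2588,0.0000)
R[1][0] = -0.2588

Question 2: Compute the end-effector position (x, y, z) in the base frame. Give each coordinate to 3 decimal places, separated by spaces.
2.847 3.794 4.000

after link 1: o_1 = (-1.4142, 1.4142, 1.0000)
after link 2: o_2 = (-3.5355, -0.7071, 3.0000)
after link 3: o_3 = (-3.0179, 1.2247, 3.0000)
after link 4: o_4 = (-1.0860, 0.7071, 4.0000)
after link 5: o_5 = (2.8470, 3.7944, 4.0000)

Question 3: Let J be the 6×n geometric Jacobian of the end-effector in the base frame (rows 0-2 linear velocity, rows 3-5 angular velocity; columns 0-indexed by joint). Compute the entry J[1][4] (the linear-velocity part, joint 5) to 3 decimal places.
prismatic axis z_4 = (0.2588,0.9659,0.0000)
J_v[:, 4] = z_4; J_ω[:, 4] = (0,0,0)
entry J[1][4] = 0.9659

0.966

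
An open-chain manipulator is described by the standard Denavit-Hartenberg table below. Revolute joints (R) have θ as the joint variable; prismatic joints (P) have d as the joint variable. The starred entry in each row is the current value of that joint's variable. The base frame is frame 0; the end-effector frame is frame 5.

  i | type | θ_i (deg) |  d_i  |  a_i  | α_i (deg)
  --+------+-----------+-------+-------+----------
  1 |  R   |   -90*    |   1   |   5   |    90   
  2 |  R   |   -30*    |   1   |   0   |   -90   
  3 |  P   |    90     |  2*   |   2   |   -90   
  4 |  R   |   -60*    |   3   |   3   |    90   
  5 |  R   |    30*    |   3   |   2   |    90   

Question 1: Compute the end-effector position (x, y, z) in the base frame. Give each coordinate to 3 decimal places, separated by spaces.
0.768 -5.335 9.580

after link 1: o_1 = (0.0000, -5.0000, 1.0000)
after link 2: o_2 = (-1.0000, -5.0000, 1.0000)
after link 3: o_3 = (1.0000, -6.0000, 2.7321)
after link 4: o_4 = (2.5000, -4.7010, 6.4821)
after link 5: o_5 = (0.7679, -5.3349, 9.5801)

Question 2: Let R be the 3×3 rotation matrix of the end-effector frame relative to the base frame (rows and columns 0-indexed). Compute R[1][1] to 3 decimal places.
End-effector y-axis (col 1 of R) = (-0.8660,-0.2500,0.4330)
R[1][1] = -0.2500

-0.250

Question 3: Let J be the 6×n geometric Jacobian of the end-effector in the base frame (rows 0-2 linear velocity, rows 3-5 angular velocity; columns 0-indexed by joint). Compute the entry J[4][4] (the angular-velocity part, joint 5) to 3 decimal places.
-0.250

axis z_4 = (-0.8660,-0.2500,0.4330); lever o_n−o_4 = (-1.7321,-0.6340,3.0981)
cross product → J_v[:, 4] = (-0.5000,1.9330,0.1160)
J_ω[:, 4] = z_4
entry J[4][4] = -0.2500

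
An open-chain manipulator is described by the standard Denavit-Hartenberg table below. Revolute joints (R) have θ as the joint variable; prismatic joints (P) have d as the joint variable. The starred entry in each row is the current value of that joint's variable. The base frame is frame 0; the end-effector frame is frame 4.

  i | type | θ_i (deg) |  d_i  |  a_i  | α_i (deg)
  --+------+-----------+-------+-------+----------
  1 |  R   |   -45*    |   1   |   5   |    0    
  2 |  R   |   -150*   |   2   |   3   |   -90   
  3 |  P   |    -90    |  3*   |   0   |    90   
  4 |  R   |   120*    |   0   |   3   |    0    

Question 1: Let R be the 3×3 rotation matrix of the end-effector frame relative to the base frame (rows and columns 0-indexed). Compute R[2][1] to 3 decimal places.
End-effector y-axis (col 1 of R) = (0.1294,0.4830,-0.8660)
R[2][1] = -0.8660

-0.866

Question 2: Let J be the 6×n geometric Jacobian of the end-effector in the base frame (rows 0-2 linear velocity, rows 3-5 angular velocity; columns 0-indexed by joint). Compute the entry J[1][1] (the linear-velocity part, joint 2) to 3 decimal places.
-4.347

axis z_1 = (0.0000,0.0000,1.0000); lever o_n−o_1 = (-4.3467,-4.6309,0.5000)
cross product → J_v[:, 1] = (4.6309,-4.3467,0.0000)
J_ω[:, 1] = z_1
entry J[1][1] = -4.3467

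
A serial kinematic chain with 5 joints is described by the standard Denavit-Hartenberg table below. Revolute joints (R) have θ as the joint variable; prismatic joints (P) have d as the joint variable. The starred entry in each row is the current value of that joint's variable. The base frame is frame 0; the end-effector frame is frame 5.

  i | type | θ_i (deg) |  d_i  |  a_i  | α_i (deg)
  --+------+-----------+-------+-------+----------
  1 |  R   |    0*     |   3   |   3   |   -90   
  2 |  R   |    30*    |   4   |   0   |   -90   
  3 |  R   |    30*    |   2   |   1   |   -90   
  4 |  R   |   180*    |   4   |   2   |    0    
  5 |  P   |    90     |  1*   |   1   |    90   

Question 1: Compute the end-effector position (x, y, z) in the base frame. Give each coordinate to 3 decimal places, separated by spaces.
-1.415 0.170 2.085

after link 1: o_1 = (3.0000, 0.0000, 3.0000)
after link 2: o_2 = (3.0000, 4.0000, 3.0000)
after link 3: o_3 = (2.7500, 3.5000, 0.8349)
after link 4: o_4 = (-0.4821, 1.0359, 2.7010)
after link 5: o_5 = (-1.4151, 0.1699, 2.0849)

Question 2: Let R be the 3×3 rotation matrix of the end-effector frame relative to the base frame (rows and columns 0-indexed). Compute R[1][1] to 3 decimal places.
-0.866

End-effector y-axis (col 1 of R) = (-0.4330,-0.8660,0.2500)
R[1][1] = -0.8660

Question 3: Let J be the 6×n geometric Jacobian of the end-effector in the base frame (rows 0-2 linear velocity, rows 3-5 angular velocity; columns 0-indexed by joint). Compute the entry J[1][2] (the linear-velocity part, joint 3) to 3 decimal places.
axis z_2 = (-0.5000,0.0000,-0.8660); lever o_n−o_2 = (-4.4151,-3.8301,-0.9151)
cross product → J_v[:, 2] = (-3.3170,3.3660,1.9151)
J_ω[:, 2] = z_2
entry J[1][2] = 3.3660

3.366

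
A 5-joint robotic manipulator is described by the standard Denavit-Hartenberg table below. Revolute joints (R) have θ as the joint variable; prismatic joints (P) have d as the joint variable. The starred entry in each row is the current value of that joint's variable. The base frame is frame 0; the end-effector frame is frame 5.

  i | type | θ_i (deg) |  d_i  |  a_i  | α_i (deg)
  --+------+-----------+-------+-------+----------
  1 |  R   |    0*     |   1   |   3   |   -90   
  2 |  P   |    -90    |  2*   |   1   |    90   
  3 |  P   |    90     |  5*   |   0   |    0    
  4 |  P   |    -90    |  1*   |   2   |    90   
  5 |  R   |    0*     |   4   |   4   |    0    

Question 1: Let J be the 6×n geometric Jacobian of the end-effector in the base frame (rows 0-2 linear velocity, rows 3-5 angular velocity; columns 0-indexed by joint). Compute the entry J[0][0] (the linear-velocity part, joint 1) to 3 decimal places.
2.000

axis z_0 = ẑ; lever o_n−o_0 = (-3.0000,-2.0000,8.0000)
cross product → J_v[:, 0] = (2.0000,-3.0000,0.0000)
J_ω[:, 0] = z_0
entry J[0][0] = 2.0000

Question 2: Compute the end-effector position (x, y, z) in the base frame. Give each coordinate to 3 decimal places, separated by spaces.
after link 1: o_1 = (3.0000, 0.0000, 1.0000)
after link 2: o_2 = (3.0000, 2.0000, 2.0000)
after link 3: o_3 = (-2.0000, 2.0000, 2.0000)
after link 4: o_4 = (-3.0000, 2.0000, 4.0000)
after link 5: o_5 = (-3.0000, -2.0000, 8.0000)

-3.000 -2.000 8.000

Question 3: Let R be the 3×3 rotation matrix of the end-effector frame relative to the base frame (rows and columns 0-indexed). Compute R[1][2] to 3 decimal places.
-1.000

End-effector z-axis (col 2 of R) = (-0.0000,-1.0000,-0.0000)
R[1][2] = -1.0000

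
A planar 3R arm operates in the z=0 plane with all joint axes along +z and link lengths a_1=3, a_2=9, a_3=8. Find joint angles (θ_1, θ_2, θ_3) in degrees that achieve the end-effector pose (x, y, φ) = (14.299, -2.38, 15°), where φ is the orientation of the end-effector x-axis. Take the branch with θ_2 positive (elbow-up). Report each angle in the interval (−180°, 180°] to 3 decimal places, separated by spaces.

wrist centre = target − a_3·(cos φ, sin φ) = (6.5716, -4.4506)
cos θ_2 = (62.9933−3²−9²)/(2·3·9) = -0.5001; θ_2 = 120.0083° (elbow-up)
β = atan2(-4.4506,6.5716) = -34.1075°; ψ = atan2(7.7936,-1.5011) = 100.9022°
θ_1 = β − ψ = -135.0097°
θ_3 = φ − θ_1 − θ_2 = 30.0015° (wrapped to (-180°,180°])

-135.010 120.008 30.001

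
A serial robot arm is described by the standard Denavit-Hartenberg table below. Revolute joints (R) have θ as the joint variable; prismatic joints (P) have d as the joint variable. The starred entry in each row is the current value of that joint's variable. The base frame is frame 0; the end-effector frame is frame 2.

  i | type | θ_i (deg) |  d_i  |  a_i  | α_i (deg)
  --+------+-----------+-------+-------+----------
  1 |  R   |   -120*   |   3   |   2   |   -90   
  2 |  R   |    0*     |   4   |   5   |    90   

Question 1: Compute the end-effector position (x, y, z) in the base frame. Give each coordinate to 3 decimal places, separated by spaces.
-0.036 -8.062 3.000

after link 1: o_1 = (-1.0000, -1.7321, 3.0000)
after link 2: o_2 = (-0.0359, -8.0622, 3.0000)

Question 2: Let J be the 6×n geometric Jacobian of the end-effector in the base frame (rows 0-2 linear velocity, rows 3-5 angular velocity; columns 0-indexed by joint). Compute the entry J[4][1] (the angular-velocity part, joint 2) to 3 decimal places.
-0.500

axis z_1 = (0.8660,-0.5000,0.0000); lever o_n−o_1 = (0.9641,-6.3301,0.0000)
cross product → J_v[:, 1] = (0.0000,-0.0000,-5.0000)
J_ω[:, 1] = z_1
entry J[4][1] = -0.5000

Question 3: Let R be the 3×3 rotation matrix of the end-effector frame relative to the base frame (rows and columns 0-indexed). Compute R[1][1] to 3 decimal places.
-0.500

End-effector y-axis (col 1 of R) = (0.8660,-0.5000,0.0000)
R[1][1] = -0.5000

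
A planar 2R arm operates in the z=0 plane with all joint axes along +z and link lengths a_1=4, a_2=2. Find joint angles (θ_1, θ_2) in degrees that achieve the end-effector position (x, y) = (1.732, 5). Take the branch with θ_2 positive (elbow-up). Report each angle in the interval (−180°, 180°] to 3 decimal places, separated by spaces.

cos θ_2 = (27.9998−4²−2²)/(2·4·2) = 0.5000; θ_2 = 60.0007° (elbow-up)
β = atan2(5.0000,1.7320) = 70.8939°; ψ = atan2(1.7321,5.0000) = 19.1068°
θ_1 = β − ψ = 51.7871°

51.787 60.001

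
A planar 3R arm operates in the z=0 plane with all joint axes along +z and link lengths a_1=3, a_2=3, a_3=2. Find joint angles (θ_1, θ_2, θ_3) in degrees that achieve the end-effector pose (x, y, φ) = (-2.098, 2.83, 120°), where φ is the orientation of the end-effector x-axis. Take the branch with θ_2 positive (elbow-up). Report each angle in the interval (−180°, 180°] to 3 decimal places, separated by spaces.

wrist centre = target − a_3·(cos φ, sin φ) = (-1.0980, 1.0979)
cos θ_2 = (2.4111−3²−3²)/(2·3·3) = -0.8661; θ_2 = 150.0028° (elbow-up)
β = atan2(1.0979,-1.0980) = 135.0013°; ψ = atan2(1.4999,0.4018) = 75.0014°
θ_1 = β − ψ = 59.9999°
θ_3 = φ − θ_1 − θ_2 = -90.0027° (wrapped to (-180°,180°])

60.000 150.003 -90.003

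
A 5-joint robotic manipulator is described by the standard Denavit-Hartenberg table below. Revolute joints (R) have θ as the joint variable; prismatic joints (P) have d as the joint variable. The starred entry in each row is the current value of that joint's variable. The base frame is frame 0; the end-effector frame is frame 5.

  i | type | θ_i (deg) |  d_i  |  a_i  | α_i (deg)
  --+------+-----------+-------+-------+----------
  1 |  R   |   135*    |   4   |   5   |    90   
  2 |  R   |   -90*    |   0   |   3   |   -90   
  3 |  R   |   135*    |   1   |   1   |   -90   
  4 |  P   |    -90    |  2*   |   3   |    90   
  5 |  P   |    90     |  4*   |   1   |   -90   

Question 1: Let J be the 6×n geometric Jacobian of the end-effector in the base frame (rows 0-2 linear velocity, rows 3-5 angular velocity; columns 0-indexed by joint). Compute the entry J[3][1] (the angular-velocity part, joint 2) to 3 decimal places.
axis z_1 = (0.7071,0.7071,0.0000); lever o_n−o_1 = (0.1716,5.8284,-3.0000)
cross product → J_v[:, 1] = (-2.1213,2.1213,4.0000)
J_ω[:, 1] = z_1
entry J[3][1] = 0.7071

0.707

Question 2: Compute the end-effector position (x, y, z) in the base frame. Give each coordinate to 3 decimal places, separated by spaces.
after link 1: o_1 = (-3.5355, 3.5355, 4.0000)
after link 2: o_2 = (-3.5355, 3.5355, 1.0000)
after link 3: o_3 = (-4.7426, 3.7426, 1.7071)
after link 4: o_4 = (-5.8640, 6.8640, 3.1213)
after link 5: o_5 = (-3.3640, 9.3640, 1.0000)

-3.364 9.364 1.000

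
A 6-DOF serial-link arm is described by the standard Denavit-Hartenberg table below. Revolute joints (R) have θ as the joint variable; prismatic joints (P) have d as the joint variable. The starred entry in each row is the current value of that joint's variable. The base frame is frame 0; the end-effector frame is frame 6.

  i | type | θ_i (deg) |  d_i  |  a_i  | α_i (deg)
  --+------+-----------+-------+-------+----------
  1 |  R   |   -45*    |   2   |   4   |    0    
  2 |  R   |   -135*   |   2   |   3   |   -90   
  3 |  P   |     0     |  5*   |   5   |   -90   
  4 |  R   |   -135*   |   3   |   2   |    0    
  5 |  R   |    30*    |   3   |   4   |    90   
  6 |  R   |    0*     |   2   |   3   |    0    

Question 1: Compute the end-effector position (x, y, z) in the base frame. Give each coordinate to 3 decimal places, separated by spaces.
after link 1: o_1 = (2.8284, -2.8284, 2.0000)
after link 2: o_2 = (-0.1716, -2.8284, 4.0000)
after link 3: o_3 = (-5.1716, -7.8284, 4.0000)
after link 4: o_4 = (-3.7574, -9.2426, 1.0000)
after link 5: o_5 = (-2.7221, -13.1063, -2.0000)
after link 6: o_6 = (-0.0138, -15.4865, -2.0000)

-0.014 -15.486 -2.000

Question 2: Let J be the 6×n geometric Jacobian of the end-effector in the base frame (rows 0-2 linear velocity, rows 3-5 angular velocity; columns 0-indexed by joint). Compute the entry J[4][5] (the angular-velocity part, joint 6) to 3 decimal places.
0.259

axis z_5 = (0.9659,0.2588,-0.0000); lever o_n−o_5 = (2.7083,-2.3801,0.0000)
cross product → J_v[:, 5] = (-0.0000,-0.0000,-3.0000)
J_ω[:, 5] = z_5
entry J[4][5] = 0.2588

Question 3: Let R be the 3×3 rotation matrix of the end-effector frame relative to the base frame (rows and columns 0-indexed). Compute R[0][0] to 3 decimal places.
End-effector x-axis (col 0 of R) = (0.2588,-0.9659,0.0000)
R[0][0] = 0.2588

0.259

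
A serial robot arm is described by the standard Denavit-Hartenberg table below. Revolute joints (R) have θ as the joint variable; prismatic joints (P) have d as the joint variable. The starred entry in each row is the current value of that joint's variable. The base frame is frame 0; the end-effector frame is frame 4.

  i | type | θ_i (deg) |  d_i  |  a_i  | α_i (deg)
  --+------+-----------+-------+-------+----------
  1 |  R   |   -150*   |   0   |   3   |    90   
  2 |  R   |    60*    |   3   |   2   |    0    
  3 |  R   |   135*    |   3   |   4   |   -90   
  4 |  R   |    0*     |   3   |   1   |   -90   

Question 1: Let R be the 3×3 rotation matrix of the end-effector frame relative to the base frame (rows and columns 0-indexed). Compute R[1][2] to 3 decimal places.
-0.866

End-effector z-axis (col 2 of R) = (0.5000,-0.8660,-0.0000)
R[1][2] = -0.8660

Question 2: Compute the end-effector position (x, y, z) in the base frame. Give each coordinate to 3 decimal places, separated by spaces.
-2.954 5.223 -2.460

after link 1: o_1 = (-2.5981, -1.5000, 0.0000)
after link 2: o_2 = (-4.9641, 0.5981, 1.7321)
after link 3: o_3 = (-3.1180, 5.1280, 0.6968)
after link 4: o_4 = (-2.9540, 5.2227, -2.4598)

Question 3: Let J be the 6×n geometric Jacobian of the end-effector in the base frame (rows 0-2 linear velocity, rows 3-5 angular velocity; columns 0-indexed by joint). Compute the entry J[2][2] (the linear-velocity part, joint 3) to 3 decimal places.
-4.053

axis z_2 = (-0.5000,0.8660,0.0000); lever o_n−o_2 = (2.0101,4.6247,-4.1919)
cross product → J_v[:, 2] = (-3.6303,-2.0959,-4.0532)
J_ω[:, 2] = z_2
entry J[2][2] = -4.0532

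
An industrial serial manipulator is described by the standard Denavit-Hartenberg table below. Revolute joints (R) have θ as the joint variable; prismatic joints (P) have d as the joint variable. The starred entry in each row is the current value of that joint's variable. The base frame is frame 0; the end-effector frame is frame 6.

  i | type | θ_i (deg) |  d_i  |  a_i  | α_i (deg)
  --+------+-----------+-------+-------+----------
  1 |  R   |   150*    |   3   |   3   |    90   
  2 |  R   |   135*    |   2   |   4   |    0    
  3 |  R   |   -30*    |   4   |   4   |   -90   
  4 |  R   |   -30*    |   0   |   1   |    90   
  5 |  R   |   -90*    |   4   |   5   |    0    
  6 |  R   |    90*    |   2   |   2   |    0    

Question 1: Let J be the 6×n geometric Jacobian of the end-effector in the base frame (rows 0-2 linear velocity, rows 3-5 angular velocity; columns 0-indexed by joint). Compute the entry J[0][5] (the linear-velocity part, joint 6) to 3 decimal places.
axis z_5 = (0.3209,0.8147,-0.4830); lever o_n−o_5 = (1.5301,2.2713,0.7071)
cross product → J_v[:, 5] = (1.6730,-0.9659,-0.5176)
J_ω[:, 5] = z_5
entry J[0][5] = 1.6730

1.673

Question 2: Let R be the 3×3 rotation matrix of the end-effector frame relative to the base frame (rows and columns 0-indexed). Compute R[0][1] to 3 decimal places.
End-effector y-axis (col 1 of R) = (0.8365,-0.4830,-0.2588)
R[0][1] = 0.8365

0.837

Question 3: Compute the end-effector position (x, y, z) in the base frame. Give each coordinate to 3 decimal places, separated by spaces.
after link 1: o_1 = (-2.5981, 1.5000, 3.0000)
after link 2: o_2 = (0.8514, 1.8178, 5.8284)
after link 3: o_3 = (3.7480, 4.7643, 9.6921)
after link 4: o_4 = (4.1921, 5.0852, 10.5286)
after link 5: o_5 = (1.2933, 10.7589, 9.8909)
after link 6: o_6 = (2.8234, 13.0302, 10.5980)

2.823 13.030 10.598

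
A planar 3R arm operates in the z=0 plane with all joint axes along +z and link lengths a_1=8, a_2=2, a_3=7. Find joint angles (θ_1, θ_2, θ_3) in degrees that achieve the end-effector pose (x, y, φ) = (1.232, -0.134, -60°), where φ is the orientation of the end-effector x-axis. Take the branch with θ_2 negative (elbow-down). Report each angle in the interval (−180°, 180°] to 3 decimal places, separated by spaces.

wrist centre = target − a_3·(cos φ, sin φ) = (-2.2680, 5.9282)
cos θ_2 = (40.2871−8²−2²)/(2·8·2) = -0.8660; θ_2 = -150.0003° (elbow-down)
β = atan2(5.9282,-2.2680) = 110.9358°; ψ = atan2(-1.0000,6.2679) = -9.0646°
θ_1 = β − ψ = 120.0004°
θ_3 = φ − θ_1 − θ_2 = -30.0002° (wrapped to (-180°,180°])

120.000 -150.000 -30.000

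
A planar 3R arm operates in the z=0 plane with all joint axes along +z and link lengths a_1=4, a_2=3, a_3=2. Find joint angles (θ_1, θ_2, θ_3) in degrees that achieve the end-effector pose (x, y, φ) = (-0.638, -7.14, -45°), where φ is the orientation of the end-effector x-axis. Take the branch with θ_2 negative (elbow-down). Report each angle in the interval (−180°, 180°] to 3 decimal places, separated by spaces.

wrist centre = target − a_3·(cos φ, sin φ) = (-2.0522, -5.7258)
cos θ_2 = (36.9962−4²−3²)/(2·4·3) = 0.4998; θ_2 = -60.0104° (elbow-down)
β = atan2(-5.7258,-2.0522) = -109.7185°; ψ = atan2(-2.5983,5.4995) = -25.2892°
θ_1 = β − ψ = -84.4293°
θ_3 = φ − θ_1 − θ_2 = 99.4397° (wrapped to (-180°,180°])

-84.429 -60.010 99.440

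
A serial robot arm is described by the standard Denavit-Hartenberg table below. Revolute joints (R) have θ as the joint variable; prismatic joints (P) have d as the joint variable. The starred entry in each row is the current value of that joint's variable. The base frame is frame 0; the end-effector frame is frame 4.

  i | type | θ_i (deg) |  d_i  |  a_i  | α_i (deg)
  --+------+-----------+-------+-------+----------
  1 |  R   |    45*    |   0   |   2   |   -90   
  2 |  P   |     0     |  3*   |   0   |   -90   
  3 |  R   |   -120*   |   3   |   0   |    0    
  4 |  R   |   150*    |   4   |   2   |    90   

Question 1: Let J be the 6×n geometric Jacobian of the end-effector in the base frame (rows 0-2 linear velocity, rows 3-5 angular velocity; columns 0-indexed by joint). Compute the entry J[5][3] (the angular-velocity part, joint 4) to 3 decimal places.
axis z_3 = (-0.0000,0.0000,-1.0000); lever o_n−o_3 = (1.9319,0.5176,-4.0000)
cross product → J_v[:, 3] = (0.5176,-1.9319,-0.0000)
J_ω[:, 3] = z_3
entry J[5][3] = -1.0000

-1.000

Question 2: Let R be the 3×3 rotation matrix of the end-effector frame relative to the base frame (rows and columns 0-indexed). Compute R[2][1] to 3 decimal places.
-1.000

End-effector y-axis (col 1 of R) = (-0.0000,0.0000,-1.0000)
R[2][1] = -1.0000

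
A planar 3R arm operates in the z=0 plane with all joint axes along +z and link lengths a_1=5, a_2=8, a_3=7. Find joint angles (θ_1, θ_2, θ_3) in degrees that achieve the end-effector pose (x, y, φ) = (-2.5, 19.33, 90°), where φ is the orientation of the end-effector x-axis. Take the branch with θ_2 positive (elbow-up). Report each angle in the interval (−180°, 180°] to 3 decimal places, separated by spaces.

wrist centre = target − a_3·(cos φ, sin φ) = (-2.5000, 12.3300)
cos θ_2 = (158.2789−5²−8²)/(2·5·8) = 0.8660; θ_2 = 30.0045° (elbow-up)
β = atan2(12.3300,-2.5000) = 101.4618°; ψ = atan2(4.0005,11.9279) = 18.5411°
θ_1 = β − ψ = 82.9206°
θ_3 = φ − θ_1 − θ_2 = -22.9251° (wrapped to (-180°,180°])

82.921 30.004 -22.925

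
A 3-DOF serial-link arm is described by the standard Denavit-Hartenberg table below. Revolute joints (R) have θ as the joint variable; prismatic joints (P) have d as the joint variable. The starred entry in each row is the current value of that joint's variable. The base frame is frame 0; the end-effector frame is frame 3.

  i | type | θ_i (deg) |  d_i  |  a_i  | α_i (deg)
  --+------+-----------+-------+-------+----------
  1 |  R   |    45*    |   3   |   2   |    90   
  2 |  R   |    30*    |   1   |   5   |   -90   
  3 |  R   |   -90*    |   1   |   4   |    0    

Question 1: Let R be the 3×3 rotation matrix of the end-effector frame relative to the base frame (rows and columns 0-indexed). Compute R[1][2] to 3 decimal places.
End-effector z-axis (col 2 of R) = (-0.3536,-0.3536,0.8660)
R[1][2] = -0.3536

-0.354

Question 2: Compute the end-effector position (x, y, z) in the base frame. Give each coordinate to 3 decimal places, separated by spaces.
7.658 0.587 6.366

after link 1: o_1 = (1.4142, 1.4142, 3.0000)
after link 2: o_2 = (5.1832, 3.7690, 5.5000)
after link 3: o_3 = (7.6581, 0.5870, 6.3660)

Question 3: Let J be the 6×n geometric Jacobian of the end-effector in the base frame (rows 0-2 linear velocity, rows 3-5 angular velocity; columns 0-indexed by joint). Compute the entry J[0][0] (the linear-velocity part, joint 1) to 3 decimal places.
-0.587

axis z_0 = ẑ; lever o_n−o_0 = (7.6581,0.5870,6.3660)
cross product → J_v[:, 0] = (-0.5870,7.6581,0.0000)
J_ω[:, 0] = z_0
entry J[0][0] = -0.5870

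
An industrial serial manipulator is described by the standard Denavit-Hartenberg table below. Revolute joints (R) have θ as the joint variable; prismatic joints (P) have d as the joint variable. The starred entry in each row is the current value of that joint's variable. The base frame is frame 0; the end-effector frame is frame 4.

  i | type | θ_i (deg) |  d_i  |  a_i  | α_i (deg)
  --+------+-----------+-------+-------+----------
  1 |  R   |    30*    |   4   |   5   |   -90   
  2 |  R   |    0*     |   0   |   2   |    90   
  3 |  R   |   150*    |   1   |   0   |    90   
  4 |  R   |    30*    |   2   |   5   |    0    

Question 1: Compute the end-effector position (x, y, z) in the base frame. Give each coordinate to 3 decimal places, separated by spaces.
after link 1: o_1 = (4.3301, 2.5000, 4.0000)
after link 2: o_2 = (6.0622, 3.5000, 4.0000)
after link 3: o_3 = (6.0622, 3.5000, 5.0000)
after link 4: o_4 = (1.7321, 5.5000, 7.5000)

1.732 5.500 7.500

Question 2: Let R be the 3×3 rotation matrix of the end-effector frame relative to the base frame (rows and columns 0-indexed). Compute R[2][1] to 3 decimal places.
End-effector y-axis (col 1 of R) = (0.5000,-0.0000,0.8660)
R[2][1] = 0.8660

0.866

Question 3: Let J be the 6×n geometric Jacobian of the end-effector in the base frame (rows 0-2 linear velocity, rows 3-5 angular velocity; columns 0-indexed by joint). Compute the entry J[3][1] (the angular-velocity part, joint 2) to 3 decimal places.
-0.500

axis z_1 = (-0.5000,0.8660,0.0000); lever o_n−o_1 = (-2.5981,3.0000,3.5000)
cross product → J_v[:, 1] = (3.0311,1.7500,0.7500)
J_ω[:, 1] = z_1
entry J[3][1] = -0.5000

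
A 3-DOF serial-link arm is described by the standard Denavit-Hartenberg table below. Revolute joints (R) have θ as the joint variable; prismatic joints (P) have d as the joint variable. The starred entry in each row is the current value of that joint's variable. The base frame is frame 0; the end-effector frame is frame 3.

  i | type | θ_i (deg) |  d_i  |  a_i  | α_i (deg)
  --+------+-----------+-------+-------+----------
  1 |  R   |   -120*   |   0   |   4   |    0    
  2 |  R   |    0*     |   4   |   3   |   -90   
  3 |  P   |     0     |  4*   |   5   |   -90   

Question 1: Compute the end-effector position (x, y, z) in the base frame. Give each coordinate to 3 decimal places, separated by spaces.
-2.536 -12.392 4.000

after link 1: o_1 = (-2.0000, -3.4641, 0.0000)
after link 2: o_2 = (-3.5000, -6.0622, 4.0000)
after link 3: o_3 = (-2.5359, -12.3923, 4.0000)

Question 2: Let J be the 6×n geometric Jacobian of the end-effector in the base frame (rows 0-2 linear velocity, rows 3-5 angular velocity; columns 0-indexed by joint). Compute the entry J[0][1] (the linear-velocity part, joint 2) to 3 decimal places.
axis z_1 = (0.0000,0.0000,1.0000); lever o_n−o_1 = (-0.5359,-8.9282,4.0000)
cross product → J_v[:, 1] = (8.9282,-0.5359,0.0000)
J_ω[:, 1] = z_1
entry J[0][1] = 8.9282

8.928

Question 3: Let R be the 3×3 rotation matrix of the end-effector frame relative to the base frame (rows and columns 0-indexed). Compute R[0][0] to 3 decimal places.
End-effector x-axis (col 0 of R) = (-0.5000,-0.8660,0.0000)
R[0][0] = -0.5000

-0.500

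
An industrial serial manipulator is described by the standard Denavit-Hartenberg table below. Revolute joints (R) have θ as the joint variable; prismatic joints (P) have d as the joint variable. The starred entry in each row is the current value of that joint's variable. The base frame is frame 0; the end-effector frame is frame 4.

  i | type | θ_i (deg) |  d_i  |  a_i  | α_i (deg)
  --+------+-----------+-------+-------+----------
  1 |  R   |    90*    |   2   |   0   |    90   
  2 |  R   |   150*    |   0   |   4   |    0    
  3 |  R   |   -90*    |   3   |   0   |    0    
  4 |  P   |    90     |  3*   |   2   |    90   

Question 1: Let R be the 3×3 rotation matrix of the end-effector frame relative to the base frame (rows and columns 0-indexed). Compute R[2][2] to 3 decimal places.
0.866

End-effector z-axis (col 2 of R) = (0.0000,0.5000,0.8660)
R[2][2] = 0.8660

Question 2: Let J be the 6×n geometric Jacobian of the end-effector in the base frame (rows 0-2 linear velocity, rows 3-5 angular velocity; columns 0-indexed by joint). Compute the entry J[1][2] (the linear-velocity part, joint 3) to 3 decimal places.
axis z_2 = (1.0000,-0.0000,0.0000); lever o_n−o_2 = (6.0000,-1.7321,1.0000)
cross product → J_v[:, 2] = (0.0000,-1.0000,-1.7321)
J_ω[:, 2] = z_2
entry J[1][2] = -1.0000

-1.000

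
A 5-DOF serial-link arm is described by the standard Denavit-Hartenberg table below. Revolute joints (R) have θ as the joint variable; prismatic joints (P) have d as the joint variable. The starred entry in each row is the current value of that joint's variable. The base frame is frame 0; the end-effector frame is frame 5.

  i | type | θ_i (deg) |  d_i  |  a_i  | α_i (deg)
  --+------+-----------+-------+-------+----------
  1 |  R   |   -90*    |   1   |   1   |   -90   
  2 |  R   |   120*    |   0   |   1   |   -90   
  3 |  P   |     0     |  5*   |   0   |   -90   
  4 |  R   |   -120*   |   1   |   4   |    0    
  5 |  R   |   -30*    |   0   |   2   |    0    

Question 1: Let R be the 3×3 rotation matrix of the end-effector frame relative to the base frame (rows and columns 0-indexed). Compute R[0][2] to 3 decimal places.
End-effector z-axis (col 2 of R) = (-1.0000,0.0000,-0.0000)
R[0][2] = -1.0000

-1.000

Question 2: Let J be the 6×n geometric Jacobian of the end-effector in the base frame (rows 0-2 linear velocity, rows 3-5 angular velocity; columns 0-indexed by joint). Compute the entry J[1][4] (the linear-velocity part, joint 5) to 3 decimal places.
axis z_4 = (-1.0000,0.0000,-0.0000); lever o_n−o_4 = (0.0000,0.0000,2.0000)
cross product → J_v[:, 4] = (0.0000,2.0000,-0.0000)
J_ω[:, 4] = z_4
entry J[1][4] = 2.0000

2.000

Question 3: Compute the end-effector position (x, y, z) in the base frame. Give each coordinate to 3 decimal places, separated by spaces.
after link 1: o_1 = (0.0000, -1.0000, 1.0000)
after link 2: o_2 = (0.0000, -0.5000, 0.1340)
after link 3: o_3 = (-0.0000, 3.8301, 2.6340)
after link 4: o_4 = (-1.0000, 5.8301, 6.0981)
after link 5: o_5 = (-1.0000, 5.8301, 8.0981)

-1.000 5.830 8.098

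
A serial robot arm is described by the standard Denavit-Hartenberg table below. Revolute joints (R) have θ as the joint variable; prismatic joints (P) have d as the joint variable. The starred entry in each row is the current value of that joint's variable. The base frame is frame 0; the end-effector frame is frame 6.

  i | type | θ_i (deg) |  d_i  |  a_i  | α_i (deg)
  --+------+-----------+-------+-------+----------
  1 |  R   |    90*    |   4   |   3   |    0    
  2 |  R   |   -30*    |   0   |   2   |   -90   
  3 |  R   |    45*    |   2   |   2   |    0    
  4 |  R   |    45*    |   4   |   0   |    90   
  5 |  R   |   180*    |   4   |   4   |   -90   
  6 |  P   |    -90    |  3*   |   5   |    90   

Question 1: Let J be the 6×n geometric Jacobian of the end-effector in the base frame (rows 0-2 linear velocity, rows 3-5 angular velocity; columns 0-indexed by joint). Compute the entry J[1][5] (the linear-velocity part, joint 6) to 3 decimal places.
-0.500

prismatic axis z_5 = (0.8660,-0.5000,0.0000)
J_v[:, 5] = z_5; J_ω[:, 5] = (0,0,0)
entry J[1][5] = -0.5000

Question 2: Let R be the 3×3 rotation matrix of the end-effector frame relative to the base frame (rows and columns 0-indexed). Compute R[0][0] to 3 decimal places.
0.500

End-effector x-axis (col 0 of R) = (0.5000,0.8660,0.0000)
R[0][0] = 0.5000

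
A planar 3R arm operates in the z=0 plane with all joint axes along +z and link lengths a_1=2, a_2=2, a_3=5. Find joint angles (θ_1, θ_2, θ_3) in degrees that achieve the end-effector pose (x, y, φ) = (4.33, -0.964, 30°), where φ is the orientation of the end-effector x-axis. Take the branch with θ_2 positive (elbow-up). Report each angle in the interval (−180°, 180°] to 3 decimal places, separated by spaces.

wrist centre = target − a_3·(cos φ, sin φ) = (-0.0001, -3.4640)
cos θ_2 = (11.9993−2²−2²)/(2·2·2) = 0.4999; θ_2 = 60.0058° (elbow-up)
β = atan2(-3.4640,-0.0001) = -90.0021°; ψ = atan2(1.7322,2.9998) = 30.0029°
θ_1 = β − ψ = -120.0050°
θ_3 = φ − θ_1 − θ_2 = 89.9992° (wrapped to (-180°,180°])

-120.005 60.006 89.999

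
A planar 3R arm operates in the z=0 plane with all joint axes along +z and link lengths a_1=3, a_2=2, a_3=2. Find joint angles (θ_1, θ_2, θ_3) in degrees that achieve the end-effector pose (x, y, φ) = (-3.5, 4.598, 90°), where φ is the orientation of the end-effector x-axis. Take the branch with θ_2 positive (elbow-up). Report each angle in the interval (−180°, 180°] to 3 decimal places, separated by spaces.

120.000 60.002 -90.002

wrist centre = target − a_3·(cos φ, sin φ) = (-3.5000, 2.5980)
cos θ_2 = (18.9996−3²−2²)/(2·3·2) = 0.5000; θ_2 = 60.0022° (elbow-up)
β = atan2(2.5980,-3.5000) = 143.4140°; ψ = atan2(1.7321,3.9999) = 23.4140°
θ_1 = β − ψ = 120.0000°
θ_3 = φ − θ_1 − θ_2 = -90.0022° (wrapped to (-180°,180°])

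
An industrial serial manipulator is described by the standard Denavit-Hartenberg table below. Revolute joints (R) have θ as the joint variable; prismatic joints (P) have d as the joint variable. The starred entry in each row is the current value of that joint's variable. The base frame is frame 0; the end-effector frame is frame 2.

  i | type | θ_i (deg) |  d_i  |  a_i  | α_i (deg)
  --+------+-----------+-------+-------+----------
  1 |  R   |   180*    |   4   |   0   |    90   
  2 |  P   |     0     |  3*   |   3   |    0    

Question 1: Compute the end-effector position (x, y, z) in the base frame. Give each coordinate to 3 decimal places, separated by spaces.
after link 1: o_1 = (0.0000, 0.0000, 4.0000)
after link 2: o_2 = (-3.0000, 3.0000, 4.0000)

-3.000 3.000 4.000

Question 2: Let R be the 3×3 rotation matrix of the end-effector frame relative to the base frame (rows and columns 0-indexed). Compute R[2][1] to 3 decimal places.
1.000

End-effector y-axis (col 1 of R) = (-0.0000,-0.0000,1.0000)
R[2][1] = 1.0000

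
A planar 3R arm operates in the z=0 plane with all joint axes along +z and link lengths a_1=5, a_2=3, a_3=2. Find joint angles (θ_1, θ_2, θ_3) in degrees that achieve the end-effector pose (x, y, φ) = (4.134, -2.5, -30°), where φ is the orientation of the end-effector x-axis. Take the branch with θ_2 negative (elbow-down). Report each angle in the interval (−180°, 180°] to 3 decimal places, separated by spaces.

0.001 -150.000 119.999

wrist centre = target − a_3·(cos φ, sin φ) = (2.4019, -1.5000)
cos θ_2 = (8.0194−5²−3²)/(2·5·3) = -0.8660; θ_2 = -149.9995° (elbow-down)
β = atan2(-1.5000,2.4019) = -31.9845°; ψ = atan2(-1.5000,2.4019) = -31.9850°
θ_1 = β − ψ = 0.0005°
θ_3 = φ − θ_1 − θ_2 = 119.9990° (wrapped to (-180°,180°])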